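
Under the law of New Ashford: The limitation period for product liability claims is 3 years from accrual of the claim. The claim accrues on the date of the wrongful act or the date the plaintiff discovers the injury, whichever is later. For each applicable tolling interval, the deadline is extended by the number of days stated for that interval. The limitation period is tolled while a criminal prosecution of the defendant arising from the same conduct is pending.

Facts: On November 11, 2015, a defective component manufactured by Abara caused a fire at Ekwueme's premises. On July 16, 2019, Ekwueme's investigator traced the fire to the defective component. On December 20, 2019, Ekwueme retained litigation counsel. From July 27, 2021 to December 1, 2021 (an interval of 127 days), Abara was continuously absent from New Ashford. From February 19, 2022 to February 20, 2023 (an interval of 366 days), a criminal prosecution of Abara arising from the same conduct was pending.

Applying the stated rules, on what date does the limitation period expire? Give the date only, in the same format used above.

July 17, 2023

The claim accrued on July 16, 2019 — the later of the November 11, 2015 act and the July 16, 2019 discovery.
3 years from July 16, 2019 is July 16, 2022.
The period was tolled for 366 days by the pending criminal prosecution (February 19, 2022 to February 20, 2023), pushing the deadline to July 17, 2023.
Although the defendant's absence ran from July 27, 2021 to December 1, 2021, the stated rules do not make that a tolling event, so it is disregarded.
Nothing else in the chronology tolls or restarts the period.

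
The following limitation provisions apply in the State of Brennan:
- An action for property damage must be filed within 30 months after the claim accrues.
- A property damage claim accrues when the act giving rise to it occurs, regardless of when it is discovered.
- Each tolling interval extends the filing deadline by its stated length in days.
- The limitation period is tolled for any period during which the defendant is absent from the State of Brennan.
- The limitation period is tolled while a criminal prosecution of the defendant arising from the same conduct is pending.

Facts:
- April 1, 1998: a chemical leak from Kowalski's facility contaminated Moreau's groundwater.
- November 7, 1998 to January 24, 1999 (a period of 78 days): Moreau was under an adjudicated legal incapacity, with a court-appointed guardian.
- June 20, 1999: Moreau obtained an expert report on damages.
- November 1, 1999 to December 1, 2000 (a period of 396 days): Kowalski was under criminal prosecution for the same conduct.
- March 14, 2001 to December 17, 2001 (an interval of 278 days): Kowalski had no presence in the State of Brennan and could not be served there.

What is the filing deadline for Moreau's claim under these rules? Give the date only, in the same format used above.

August 6, 2002

The claim accrued on April 1, 1998, when the wrongful act occurred.
30 months from April 1, 1998 is October 1, 2000.
The pending criminal prosecution from November 1, 1999 to December 1, 2000 tolled the period for 396 days, extending the deadline to November 1, 2001.
The defendant's absence from the jurisdiction from March 14, 2001 to December 17, 2001 tolled the period for 278 days, extending the deadline to August 6, 2002.
Although the plaintiff's incapacity ran from November 7, 1998 to January 24, 1999, the stated rules do not make that a tolling event, so it is disregarded.
None of the other events listed affects the running of the period under the stated rules.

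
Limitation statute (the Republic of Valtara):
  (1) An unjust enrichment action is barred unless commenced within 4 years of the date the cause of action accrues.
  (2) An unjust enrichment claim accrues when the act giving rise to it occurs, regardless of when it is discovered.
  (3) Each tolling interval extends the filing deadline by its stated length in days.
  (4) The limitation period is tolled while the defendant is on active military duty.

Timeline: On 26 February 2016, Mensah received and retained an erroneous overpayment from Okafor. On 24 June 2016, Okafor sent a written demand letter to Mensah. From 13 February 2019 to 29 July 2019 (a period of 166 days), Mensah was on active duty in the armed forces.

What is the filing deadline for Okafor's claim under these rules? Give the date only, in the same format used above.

The cause of action accrued on 26 February 2016, the date of the act.
4 years from 26 February 2016 is 26 February 2020.
The period was tolled for 166 days by the defendant's active military service (13 February 2019 to 29 July 2019), pushing the deadline to 10 August 2020.
None of the other events listed affects the running of the period under the stated rules.

10 August 2020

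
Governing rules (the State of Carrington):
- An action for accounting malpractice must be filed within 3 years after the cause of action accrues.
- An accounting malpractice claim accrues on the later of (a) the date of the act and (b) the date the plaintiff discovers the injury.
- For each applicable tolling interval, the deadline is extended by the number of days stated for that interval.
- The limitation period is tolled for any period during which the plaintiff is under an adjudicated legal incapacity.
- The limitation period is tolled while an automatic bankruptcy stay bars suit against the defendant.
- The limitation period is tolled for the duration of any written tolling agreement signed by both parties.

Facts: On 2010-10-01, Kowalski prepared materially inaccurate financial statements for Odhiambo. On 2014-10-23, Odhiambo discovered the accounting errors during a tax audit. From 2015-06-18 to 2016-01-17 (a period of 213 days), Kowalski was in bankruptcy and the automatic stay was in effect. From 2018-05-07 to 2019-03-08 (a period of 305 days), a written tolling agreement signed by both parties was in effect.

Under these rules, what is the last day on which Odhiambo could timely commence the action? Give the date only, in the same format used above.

Because discovery on 2014-10-23 post-dates the 2010-10-01 act, accrual under the later-of rule falls on 2014-10-23.
Adding the 3 years base period to 2014-10-23 gives a deadline of 2017-10-23, before any tolling.
Because the automatic bankruptcy stay ran from 2015-06-18 to 2016-01-17, the deadline is extended by 213 days to 2018-05-24.
Because the written tolling agreement ran from 2018-05-07 to 2019-03-08, the deadline is extended by 305 days to 2019-03-25.

2019-03-25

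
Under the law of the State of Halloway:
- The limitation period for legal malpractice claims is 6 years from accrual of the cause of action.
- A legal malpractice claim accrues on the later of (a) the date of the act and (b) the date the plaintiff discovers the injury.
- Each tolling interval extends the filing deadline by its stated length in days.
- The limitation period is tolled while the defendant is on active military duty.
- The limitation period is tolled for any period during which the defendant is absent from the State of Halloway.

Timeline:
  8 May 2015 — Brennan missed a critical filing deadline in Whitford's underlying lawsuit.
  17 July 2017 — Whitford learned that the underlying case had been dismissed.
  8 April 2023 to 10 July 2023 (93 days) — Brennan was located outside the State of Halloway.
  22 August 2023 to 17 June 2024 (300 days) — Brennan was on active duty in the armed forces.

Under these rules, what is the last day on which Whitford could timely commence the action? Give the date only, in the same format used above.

13 August 2024

Because discovery on 17 July 2017 post-dates the 8 May 2015 act, accrual under the later-of rule falls on 17 July 2017.
The untolled deadline — 6 years after 17 July 2017 — is 17 July 2023.
Because the defendant's absence from the jurisdiction ran from 8 April 2023 to 10 July 2023, the deadline is extended by 93 days to 18 October 2023.
Because the defendant's active military service ran from 22 August 2023 to 17 June 2024, the deadline is extended by 300 days to 13 August 2024.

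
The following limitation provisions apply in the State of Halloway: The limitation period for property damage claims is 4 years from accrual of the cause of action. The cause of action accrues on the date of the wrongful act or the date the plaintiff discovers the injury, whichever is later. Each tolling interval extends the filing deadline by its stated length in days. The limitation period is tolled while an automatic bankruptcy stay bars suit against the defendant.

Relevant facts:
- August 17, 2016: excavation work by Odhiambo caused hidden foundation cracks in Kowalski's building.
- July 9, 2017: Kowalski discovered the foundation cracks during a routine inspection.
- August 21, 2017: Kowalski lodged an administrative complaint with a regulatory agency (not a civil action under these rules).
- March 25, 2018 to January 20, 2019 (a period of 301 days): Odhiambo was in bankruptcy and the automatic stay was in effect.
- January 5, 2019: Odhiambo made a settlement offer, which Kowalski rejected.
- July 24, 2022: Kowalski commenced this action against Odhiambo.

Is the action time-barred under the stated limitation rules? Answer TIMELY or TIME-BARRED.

TIME-BARRED

Because discovery on July 9, 2017 post-dates the August 17, 2016 act, accrual under the later-of rule falls on July 9, 2017.
4 years from July 9, 2017 is July 9, 2021.
The period was tolled for 301 days by the automatic bankruptcy stay (March 25, 2018 to January 20, 2019), pushing the deadline to May 6, 2022.
Nothing else in the chronology tolls or restarts the period.
Kowalski filed on July 24, 2022, after the May 6, 2022 deadline, so the action is time-barred.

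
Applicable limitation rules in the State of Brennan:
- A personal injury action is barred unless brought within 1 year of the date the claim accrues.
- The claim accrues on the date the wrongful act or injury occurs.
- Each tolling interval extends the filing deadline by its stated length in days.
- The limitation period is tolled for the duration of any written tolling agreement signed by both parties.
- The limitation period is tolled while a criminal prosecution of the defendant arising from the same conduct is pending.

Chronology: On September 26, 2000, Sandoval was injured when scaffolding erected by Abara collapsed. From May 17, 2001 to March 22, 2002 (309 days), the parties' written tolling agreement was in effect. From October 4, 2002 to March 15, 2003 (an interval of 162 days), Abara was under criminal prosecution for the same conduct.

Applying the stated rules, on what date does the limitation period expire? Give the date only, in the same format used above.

The limitation period began to run on September 26, 2000.
1 year from September 26, 2000 is September 26, 2001.
The written tolling agreement from May 17, 2001 to March 22, 2002 tolled the period for 309 days, extending the deadline to August 1, 2002.
By the time the pending criminal prosecution began on October 4, 2002, the limitation period had already expired on August 1, 2002; that interval cannot revive it.

August 1, 2002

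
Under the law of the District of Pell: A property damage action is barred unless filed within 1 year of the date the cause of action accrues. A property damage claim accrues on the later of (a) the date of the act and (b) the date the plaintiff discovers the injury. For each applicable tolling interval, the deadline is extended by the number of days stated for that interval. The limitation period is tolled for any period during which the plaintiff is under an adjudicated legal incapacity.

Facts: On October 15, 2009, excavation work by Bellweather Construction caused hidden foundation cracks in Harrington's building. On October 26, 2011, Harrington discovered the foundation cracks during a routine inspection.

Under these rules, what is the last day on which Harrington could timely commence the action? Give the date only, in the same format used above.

October 26, 2012

The claim accrued on October 26, 2011 — the later of the October 15, 2009 act and the October 26, 2011 discovery.
Adding the 1 year base period to October 26, 2011 gives a deadline of October 26, 2012, before any tolling.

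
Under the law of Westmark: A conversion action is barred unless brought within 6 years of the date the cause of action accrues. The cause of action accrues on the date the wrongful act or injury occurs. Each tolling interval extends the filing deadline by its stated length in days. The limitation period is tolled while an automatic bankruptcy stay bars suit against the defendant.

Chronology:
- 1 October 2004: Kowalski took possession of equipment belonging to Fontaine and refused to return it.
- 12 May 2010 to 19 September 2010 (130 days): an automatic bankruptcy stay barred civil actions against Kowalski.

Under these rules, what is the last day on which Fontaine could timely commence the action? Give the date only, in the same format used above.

The cause of action accrued on 1 October 2004, the date of the act.
Adding the 6 years base period to 1 October 2004 gives a deadline of 1 October 2010, before any tolling.
The automatic bankruptcy stay from 12 May 2010 to 19 September 2010 tolled the period for 130 days, extending the deadline to 8 February 2011.

8 February 2011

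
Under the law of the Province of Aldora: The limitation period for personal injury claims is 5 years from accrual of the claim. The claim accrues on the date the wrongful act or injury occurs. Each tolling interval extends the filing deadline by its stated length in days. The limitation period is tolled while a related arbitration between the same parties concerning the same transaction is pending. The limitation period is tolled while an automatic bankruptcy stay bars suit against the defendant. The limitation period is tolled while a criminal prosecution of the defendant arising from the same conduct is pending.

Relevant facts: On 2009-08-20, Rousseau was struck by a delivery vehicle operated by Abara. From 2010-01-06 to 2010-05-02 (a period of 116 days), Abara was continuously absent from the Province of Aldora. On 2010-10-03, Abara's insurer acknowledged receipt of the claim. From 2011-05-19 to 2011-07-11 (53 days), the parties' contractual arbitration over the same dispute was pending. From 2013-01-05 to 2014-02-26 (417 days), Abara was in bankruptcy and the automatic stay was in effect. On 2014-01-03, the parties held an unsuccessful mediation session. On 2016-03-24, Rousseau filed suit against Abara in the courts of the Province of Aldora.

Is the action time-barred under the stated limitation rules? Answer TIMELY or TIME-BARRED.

The claim accrued on 2009-08-20, when the wrongful act occurred.
Adding the 5 years base period to 2009-08-20 gives a deadline of 2014-08-20, before any tolling.
The pending related arbitration from 2011-05-19 to 2011-07-11 tolled the period for 53 days, extending the deadline to 2014-10-12.
The period was tolled for 417 days by the automatic bankruptcy stay (2013-01-05 to 2014-02-26), pushing the deadline to 2015-12-03.
The defendant's absence from the jurisdiction from 2010-01-06 to 2010-05-02 does not toll the period, because no stated rule makes the defendant's absence a tolling event.
Nothing else in the chronology tolls or restarts the period.
Filing on 2016-03-24 missed the 2015-12-03 deadline — the action is time-barred.

TIME-BARRED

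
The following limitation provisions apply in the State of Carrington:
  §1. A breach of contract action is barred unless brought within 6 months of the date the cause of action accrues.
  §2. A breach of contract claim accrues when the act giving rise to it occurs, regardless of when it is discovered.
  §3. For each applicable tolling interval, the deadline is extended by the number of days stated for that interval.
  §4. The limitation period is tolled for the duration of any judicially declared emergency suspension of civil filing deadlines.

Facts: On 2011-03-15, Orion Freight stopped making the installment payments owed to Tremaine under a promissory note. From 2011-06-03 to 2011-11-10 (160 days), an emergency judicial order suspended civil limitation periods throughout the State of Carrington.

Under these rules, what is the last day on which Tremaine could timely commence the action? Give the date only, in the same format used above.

2012-02-22

The claim accrued on 2011-03-15, when the wrongful act occurred.
The untolled deadline — 6 months after 2011-03-15 — is 2011-09-15.
The period was tolled for 160 days by the emergency suspension of filing deadlines (2011-06-03 to 2011-11-10), pushing the deadline to 2012-02-22.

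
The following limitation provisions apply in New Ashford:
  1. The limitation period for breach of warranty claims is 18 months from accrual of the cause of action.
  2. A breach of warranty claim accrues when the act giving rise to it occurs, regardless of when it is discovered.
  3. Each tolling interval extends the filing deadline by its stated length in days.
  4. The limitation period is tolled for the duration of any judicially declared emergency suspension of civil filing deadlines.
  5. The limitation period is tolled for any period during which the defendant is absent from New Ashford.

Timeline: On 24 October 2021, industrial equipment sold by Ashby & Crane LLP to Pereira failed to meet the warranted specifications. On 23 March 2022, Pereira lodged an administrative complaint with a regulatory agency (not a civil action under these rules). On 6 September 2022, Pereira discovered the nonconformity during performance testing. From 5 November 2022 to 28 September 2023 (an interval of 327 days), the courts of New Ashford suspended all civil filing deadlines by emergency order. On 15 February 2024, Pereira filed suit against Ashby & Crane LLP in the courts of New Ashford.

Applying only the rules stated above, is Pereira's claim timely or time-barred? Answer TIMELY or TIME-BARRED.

TIMELY

The claim accrued on 24 October 2021, when the wrongful act occurred; under the stated occurrence rule the 6 September 2022 discovery does not delay accrual.
The untolled deadline — 18 months after 24 October 2021 — is 24 April 2023.
Because the emergency suspension of filing deadlines ran from 5 November 2022 to 28 September 2023, the deadline is extended by 327 days to 16 March 2024.
None of the other events listed affects the running of the period under the stated rules.
Filing on 15 February 2024 beat the 16 March 2024 deadline — the action is timely.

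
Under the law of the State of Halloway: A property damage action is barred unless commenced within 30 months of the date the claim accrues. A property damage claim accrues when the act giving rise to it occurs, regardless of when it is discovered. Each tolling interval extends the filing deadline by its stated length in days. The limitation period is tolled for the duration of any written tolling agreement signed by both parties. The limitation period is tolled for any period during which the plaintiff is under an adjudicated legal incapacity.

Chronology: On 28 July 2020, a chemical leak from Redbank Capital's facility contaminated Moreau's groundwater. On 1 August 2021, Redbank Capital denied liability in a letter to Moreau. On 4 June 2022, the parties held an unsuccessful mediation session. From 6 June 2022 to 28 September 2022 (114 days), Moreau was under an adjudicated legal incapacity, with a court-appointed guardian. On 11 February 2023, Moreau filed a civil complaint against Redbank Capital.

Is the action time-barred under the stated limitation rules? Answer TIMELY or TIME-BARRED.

TIMELY

The limitation period began to run on 28 July 2020.
30 months from 28 July 2020 is 28 January 2023.
The plaintiff's legal incapacity from 6 June 2022 to 28 September 2022 tolled the period for 114 days, extending the deadline to 22 May 2023.
None of the other events listed affects the running of the period under the stated rules.
Filing on 11 February 2023 beat the 22 May 2023 deadline — the action is timely.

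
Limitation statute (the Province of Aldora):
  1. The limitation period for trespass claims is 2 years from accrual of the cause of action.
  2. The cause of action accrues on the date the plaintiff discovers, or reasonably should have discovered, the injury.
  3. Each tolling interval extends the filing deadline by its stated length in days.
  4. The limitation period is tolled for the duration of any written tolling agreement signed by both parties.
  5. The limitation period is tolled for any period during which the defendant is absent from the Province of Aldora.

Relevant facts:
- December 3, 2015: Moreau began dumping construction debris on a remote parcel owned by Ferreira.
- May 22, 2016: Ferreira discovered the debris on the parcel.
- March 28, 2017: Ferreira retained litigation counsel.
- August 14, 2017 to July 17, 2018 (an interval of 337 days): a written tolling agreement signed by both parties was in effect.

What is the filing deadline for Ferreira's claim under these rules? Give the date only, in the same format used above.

April 24, 2019

The claim did not accrue until Ferreira discovered the injury on May 22, 2016; the December 3, 2015 act date does not start the clock under the stated rule.
Adding the 2 years base period to May 22, 2016 gives a deadline of May 22, 2018, before any tolling.
The written tolling agreement from August 14, 2017 to July 17, 2018 tolled the period for 337 days, extending the deadline to April 24, 2019.
Nothing else in the chronology tolls or restarts the period.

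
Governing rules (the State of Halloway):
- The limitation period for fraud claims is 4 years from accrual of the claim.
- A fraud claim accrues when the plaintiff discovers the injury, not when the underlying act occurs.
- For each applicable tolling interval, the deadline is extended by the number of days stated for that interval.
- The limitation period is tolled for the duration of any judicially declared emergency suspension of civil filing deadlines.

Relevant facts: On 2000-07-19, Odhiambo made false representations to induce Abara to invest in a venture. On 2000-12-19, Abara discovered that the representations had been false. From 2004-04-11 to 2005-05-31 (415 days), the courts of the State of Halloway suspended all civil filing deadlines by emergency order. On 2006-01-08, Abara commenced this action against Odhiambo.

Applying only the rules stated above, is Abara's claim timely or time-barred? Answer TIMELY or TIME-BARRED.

The claim did not accrue until Abara discovered the injury on 2000-12-19; the 2000-07-19 act date does not start the clock under the stated rule.
4 years from 2000-12-19 is 2004-12-19.
Because the emergency suspension of filing deadlines ran from 2004-04-11 to 2005-05-31, the deadline is extended by 415 days to 2006-02-07.
Filing on 2006-01-08 beat the 2006-02-07 deadline — the action is timely.

TIMELY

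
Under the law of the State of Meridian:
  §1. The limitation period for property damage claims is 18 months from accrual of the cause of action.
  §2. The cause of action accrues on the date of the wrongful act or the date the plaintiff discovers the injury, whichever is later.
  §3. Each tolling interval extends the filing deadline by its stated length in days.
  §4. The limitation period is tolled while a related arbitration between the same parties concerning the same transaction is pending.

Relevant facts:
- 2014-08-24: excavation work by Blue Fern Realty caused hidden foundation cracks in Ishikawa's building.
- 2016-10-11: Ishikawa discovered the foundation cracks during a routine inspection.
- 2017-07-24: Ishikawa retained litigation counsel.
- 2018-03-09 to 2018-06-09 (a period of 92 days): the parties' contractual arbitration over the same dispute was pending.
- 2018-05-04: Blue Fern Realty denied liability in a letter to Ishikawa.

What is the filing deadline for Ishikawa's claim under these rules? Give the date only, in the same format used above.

2018-07-12

Taking the later of the act (2014-08-24) and discovery (2016-10-11), the claim accrued on 2016-10-11.
Adding the 18 months base period to 2016-10-11 gives a deadline of 2018-04-11, before any tolling.
The period was tolled for 92 days by the pending related arbitration (2018-03-09 to 2018-06-09), pushing the deadline to 2018-07-12.
None of the other events listed affects the running of the period under the stated rules.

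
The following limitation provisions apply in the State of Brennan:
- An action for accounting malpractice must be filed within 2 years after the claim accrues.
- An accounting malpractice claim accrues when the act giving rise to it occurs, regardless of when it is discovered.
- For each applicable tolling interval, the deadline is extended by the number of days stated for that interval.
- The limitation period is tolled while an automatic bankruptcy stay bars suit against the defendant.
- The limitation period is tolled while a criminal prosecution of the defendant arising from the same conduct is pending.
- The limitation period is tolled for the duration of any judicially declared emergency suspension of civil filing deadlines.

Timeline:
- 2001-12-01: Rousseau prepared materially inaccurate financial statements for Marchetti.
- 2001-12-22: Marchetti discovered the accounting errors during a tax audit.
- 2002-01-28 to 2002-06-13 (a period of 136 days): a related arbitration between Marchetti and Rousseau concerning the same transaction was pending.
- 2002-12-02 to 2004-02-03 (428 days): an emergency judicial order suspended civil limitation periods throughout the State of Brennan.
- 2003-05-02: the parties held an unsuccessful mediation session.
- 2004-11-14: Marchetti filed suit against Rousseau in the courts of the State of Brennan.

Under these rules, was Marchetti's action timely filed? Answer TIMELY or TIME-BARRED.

Accrual is governed by the date of the act, so the period began to run on 2001-12-01; the later discovery on 2001-12-22 is irrelevant under the stated rule.
Adding the 2 years base period to 2001-12-01 gives a deadline of 2003-12-01, before any tolling.
The period was tolled for 428 days by the emergency suspension of filing deadlines (2002-12-02 to 2004-02-03), pushing the deadline to 2005-02-01.
Although a pending arbitration ran from 2002-01-28 to 2002-06-13, the stated rules do not make that a tolling event, so it is disregarded.
The other events in the timeline have no effect on the limitation period under the stated rules.
The 2004-11-14 filing precedes the 2005-02-01 deadline; the claim is timely.

TIMELY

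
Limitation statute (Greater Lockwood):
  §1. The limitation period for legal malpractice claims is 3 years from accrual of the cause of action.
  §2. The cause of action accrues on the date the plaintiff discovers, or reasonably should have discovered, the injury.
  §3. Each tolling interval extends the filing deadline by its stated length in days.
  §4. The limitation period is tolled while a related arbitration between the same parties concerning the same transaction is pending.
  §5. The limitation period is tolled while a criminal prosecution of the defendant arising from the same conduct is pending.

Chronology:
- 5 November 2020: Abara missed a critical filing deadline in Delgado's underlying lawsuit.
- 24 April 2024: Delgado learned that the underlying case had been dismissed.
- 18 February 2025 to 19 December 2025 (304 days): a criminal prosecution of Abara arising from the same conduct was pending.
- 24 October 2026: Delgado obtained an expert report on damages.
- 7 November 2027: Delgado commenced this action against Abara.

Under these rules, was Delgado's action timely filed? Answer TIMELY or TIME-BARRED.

TIMELY

Accrual is tied to discovery, so the period began on 24 April 2024 rather than on 5 November 2020 when the act occurred.
Adding the 3 years base period to 24 April 2024 gives a deadline of 24 April 2027, before any tolling.
The pending criminal prosecution from 18 February 2025 to 19 December 2025 tolled the period for 304 days, extending the deadline to 22 February 2028.
None of the other events listed affects the running of the period under the stated rules.
Filing on 7 November 2027 beat the 22 February 2028 deadline — the action is timely.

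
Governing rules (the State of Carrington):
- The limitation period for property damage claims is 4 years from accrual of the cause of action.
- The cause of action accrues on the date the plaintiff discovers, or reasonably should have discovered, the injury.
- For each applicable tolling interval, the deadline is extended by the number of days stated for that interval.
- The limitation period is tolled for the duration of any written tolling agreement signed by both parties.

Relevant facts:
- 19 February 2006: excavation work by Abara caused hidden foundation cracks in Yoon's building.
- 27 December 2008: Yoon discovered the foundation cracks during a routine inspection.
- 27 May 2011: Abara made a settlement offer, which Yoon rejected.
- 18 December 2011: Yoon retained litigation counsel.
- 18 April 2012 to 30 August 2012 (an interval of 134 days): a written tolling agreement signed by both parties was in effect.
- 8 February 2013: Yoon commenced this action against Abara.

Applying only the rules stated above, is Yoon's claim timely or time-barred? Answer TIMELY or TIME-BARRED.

Under the discovery rule, the claim accrued on 27 December 2008, when Yoon discovered the injury — not on the 19 February 2006 date of the underlying act.
The untolled deadline — 4 years after 27 December 2008 — is 27 December 2012.
The period was tolled for 134 days by the written tolling agreement (18 April 2012 to 30 August 2012), pushing the deadline to 10 May 2013.
The other events in the timeline have no effect on the limitation period under the stated rules.
Yoon filed on 8 February 2013, before the 10 May 2013 deadline, so the action is timely.

TIMELY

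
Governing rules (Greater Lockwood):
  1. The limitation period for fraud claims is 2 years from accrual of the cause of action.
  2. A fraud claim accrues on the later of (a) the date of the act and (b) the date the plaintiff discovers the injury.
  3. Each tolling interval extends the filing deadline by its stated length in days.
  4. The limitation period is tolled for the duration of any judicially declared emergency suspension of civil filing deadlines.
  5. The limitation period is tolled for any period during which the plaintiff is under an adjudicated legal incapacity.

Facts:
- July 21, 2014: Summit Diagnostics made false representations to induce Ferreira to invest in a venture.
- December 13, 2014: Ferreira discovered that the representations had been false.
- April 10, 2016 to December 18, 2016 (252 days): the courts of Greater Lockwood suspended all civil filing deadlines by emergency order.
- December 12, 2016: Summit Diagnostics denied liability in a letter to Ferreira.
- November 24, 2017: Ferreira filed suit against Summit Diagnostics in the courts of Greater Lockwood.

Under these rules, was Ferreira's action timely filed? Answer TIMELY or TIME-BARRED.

Because discovery on December 13, 2014 post-dates the July 21, 2014 act, accrual under the later-of rule falls on December 13, 2014.
2 years from December 13, 2014 is December 13, 2016.
The period was tolled for 252 days by the emergency suspension of filing deadlines (April 10, 2016 to December 18, 2016), pushing the deadline to August 22, 2017.
Nothing else in the chronology tolls or restarts the period.
Filing on November 24, 2017 missed the August 22, 2017 deadline — the action is time-barred.

TIME-BARRED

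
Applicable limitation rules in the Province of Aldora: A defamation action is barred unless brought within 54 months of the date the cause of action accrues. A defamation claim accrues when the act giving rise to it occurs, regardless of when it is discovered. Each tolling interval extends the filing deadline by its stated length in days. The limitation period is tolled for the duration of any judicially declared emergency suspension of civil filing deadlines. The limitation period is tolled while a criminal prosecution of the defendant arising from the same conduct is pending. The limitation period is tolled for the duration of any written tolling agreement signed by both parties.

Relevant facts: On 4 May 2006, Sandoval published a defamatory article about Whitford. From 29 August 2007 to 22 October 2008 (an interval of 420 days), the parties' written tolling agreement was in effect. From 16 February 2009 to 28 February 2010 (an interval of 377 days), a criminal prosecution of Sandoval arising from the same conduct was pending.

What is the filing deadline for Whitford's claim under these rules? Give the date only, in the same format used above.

9 January 2013

The claim accrued on 4 May 2006, when the wrongful act occurred.
54 months from 4 May 2006 is 4 November 2010.
Because the written tolling agreement ran from 29 August 2007 to 22 October 2008, the deadline is extended by 420 days to 29 December 2011.
The period was tolled for 377 days by the pending criminal prosecution (16 February 2009 to 28 February 2010), pushing the deadline to 9 January 2013.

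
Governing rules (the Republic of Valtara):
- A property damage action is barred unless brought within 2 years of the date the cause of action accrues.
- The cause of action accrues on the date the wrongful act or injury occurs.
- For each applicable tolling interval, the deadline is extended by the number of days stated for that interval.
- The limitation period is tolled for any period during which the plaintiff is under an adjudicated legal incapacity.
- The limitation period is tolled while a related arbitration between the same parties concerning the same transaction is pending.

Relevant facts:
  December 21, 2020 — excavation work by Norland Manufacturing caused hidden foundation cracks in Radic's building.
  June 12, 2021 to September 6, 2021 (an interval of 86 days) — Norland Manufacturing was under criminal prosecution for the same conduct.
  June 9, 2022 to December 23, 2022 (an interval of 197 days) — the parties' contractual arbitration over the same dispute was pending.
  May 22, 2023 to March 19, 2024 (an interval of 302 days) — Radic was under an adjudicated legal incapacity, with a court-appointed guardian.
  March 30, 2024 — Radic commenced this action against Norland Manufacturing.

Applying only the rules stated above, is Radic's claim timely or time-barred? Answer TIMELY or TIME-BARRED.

The limitation period began to run on December 21, 2020.
2 years from December 21, 2020 is December 21, 2022.
Because the pending related arbitration ran from June 9, 2022 to December 23, 2022, the deadline is extended by 197 days to July 6, 2023.
Because the plaintiff's legal incapacity ran from May 22, 2023 to March 19, 2024, the deadline is extended by 302 days to May 3, 2024.
The pending criminal prosecution from June 12, 2021 to September 6, 2021 does not toll the period, because no stated rule makes a criminal prosecution a tolling event.
Radic filed on March 30, 2024, before the May 3, 2024 deadline, so the action is timely.

TIMELY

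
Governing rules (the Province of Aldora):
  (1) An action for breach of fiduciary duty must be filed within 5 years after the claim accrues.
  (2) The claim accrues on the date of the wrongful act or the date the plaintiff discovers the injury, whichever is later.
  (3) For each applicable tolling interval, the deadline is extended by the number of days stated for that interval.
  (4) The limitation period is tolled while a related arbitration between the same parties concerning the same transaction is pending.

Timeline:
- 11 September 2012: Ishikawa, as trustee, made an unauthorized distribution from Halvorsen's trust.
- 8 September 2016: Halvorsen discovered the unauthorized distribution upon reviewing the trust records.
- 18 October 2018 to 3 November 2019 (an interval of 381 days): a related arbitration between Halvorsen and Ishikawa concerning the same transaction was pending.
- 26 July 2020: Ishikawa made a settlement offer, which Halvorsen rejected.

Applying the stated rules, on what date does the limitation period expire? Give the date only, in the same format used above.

Because discovery on 8 September 2016 post-dates the 11 September 2012 act, accrual under the later-of rule falls on 8 September 2016.
5 years from 8 September 2016 is 8 September 2021.
Because the pending related arbitration ran from 18 October 2018 to 3 November 2019, the deadline is extended by 381 days to 24 September 2022.
None of the other events listed affects the running of the period under the stated rules.

24 September 2022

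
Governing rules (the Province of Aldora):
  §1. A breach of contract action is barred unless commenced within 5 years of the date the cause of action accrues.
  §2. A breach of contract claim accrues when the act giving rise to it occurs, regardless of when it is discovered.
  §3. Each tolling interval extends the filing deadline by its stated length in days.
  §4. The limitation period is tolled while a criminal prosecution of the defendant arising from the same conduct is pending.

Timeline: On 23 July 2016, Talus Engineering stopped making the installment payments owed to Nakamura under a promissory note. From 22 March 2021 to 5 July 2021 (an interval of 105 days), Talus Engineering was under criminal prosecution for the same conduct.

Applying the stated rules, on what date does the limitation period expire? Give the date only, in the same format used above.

5 November 2021

The cause of action accrued on 23 July 2016, the date of the act.
Adding the 5 years base period to 23 July 2016 gives a deadline of 23 July 2021, before any tolling.
The period was tolled for 105 days by the pending criminal prosecution (22 March 2021 to 5 July 2021), pushing the deadline to 5 November 2021.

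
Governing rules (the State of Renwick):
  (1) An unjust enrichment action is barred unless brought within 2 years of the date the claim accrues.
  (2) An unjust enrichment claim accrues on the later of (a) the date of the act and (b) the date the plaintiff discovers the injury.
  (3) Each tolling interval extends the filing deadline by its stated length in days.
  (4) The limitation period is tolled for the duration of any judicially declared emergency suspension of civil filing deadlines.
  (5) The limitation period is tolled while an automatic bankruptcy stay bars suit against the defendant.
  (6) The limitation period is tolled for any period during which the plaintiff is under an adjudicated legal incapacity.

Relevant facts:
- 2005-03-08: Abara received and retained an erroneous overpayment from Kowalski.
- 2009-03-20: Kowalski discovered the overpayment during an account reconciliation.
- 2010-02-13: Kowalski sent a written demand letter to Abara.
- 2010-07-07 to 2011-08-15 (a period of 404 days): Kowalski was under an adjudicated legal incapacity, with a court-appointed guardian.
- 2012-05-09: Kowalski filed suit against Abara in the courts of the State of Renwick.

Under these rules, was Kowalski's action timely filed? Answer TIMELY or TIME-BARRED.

TIME-BARRED

Taking the later of the act (2005-03-08) and discovery (2009-03-20), the claim accrued on 2009-03-20.
The untolled deadline — 2 years after 2009-03-20 — is 2011-03-20.
Because the plaintiff's legal incapacity ran from 2010-07-07 to 2011-08-15, the deadline is extended by 404 days to 2012-04-27.
The other events in the timeline have no effect on the limitation period under the stated rules.
The 2012-05-09 filing falls after the 2012-04-27 deadline; the claim is time-barred.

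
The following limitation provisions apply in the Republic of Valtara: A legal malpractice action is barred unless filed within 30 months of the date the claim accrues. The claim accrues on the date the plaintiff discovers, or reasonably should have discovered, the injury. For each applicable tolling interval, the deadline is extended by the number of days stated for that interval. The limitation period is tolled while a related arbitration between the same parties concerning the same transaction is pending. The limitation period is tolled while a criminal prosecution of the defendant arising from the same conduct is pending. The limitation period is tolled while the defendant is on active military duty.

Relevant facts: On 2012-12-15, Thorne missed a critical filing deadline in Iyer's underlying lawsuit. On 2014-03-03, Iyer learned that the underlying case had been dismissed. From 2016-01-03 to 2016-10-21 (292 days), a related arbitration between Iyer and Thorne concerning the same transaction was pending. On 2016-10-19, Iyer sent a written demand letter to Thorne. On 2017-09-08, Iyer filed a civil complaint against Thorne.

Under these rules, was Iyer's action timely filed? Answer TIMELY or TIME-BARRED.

Under the discovery rule, the claim accrued on 2014-03-03, when Iyer discovered the injury — not on the 2012-12-15 date of the underlying act.
30 months from 2014-03-03 is 2016-09-03.
The period was tolled for 292 days by the pending related arbitration (2016-01-03 to 2016-10-21), pushing the deadline to 2017-06-22.
Nothing else in the chronology tolls or restarts the period.
The 2017-09-08 filing falls after the 2017-06-22 deadline; the claim is time-barred.

TIME-BARRED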